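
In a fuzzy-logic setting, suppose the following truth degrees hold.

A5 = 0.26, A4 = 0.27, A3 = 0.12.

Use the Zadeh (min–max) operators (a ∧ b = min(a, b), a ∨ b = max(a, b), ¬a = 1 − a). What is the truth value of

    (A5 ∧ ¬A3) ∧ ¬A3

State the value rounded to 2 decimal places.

¬A3 = 1 − 0.12 = 0.88
A5 ∧ ¬A3 = min(a, b) on (0.26, 0.88) = 0.26
¬A3 = 1 − 0.12 = 0.88
(A5 ∧ ¬A3) ∧ ¬A3 = min(a, b) on (0.26, 0.88) = 0.26

0.26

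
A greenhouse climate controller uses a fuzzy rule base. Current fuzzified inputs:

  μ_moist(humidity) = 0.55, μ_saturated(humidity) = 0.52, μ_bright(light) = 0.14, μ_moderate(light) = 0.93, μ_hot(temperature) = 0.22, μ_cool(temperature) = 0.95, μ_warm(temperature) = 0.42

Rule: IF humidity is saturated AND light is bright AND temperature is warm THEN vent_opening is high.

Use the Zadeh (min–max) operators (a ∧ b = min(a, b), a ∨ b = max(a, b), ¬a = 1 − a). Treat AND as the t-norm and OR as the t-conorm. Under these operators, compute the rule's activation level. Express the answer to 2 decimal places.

0.14

firing strength: saturated=0.52, bright=0.14, warm=0.42; AND[min(a, b)] → w = 0.14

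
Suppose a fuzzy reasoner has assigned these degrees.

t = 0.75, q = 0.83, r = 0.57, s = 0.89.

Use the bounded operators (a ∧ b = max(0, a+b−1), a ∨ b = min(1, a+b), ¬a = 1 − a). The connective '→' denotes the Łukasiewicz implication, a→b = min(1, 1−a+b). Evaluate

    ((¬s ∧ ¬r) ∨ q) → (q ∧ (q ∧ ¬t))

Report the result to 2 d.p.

0.17

¬s = 1 − 0.89 = 0.11
¬r = 1 − 0.57 = 0.43
¬s ∧ ¬r = max(0, a+b−1) on (0.11, 0.43) = 0.00
(¬s ∧ ¬r) ∨ q = min(1, a+b) on (0.00, 0.83) = 0.83
¬t = 1 − 0.75 = 0.25
q ∧ ¬t = max(0, a+b−1) on (0.83, 0.25) = 0.08
q ∧ (q ∧ ¬t) = max(0, a+b−1) on (0.83, 0.08) = 0.00
((¬s ∧ ¬r) ∨ q) → (q ∧ (q ∧ ¬t))  [Łukasiewicz: min(1, 1−a+b)] with a=0.83, b=0.00 → 0.17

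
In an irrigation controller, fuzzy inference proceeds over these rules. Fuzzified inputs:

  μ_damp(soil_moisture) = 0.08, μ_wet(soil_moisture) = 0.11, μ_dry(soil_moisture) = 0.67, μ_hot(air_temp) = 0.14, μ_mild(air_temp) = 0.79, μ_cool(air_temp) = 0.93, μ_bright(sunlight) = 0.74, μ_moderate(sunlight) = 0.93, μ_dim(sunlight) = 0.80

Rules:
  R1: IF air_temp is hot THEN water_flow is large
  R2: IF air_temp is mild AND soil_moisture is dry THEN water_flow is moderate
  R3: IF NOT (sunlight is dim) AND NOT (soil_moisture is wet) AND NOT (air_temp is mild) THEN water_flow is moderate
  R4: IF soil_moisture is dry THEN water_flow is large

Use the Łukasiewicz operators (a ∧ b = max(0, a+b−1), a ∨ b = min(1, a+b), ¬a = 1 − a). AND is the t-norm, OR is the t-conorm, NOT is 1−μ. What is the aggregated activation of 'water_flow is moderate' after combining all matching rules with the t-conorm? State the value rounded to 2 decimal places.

0.46

R1: hot=0.14 → w = 0.14
R2: mild=0.79, dry=0.67; AND[max(0, a+b−1)] → w = 0.46
R3: ¬dim=1−0.80=0.20, ¬wet=1−0.11=0.89, ¬mild=1−0.79=0.21; AND[max(0, a+b−1)] → w = 0.00
R4: dry=0.67 → w = 0.67
Rules with consequent 'moderate': {R2, R3} → strengths 0.46, 0.00
Aggregate via t-conorm [min(1, a+b)]: 0.46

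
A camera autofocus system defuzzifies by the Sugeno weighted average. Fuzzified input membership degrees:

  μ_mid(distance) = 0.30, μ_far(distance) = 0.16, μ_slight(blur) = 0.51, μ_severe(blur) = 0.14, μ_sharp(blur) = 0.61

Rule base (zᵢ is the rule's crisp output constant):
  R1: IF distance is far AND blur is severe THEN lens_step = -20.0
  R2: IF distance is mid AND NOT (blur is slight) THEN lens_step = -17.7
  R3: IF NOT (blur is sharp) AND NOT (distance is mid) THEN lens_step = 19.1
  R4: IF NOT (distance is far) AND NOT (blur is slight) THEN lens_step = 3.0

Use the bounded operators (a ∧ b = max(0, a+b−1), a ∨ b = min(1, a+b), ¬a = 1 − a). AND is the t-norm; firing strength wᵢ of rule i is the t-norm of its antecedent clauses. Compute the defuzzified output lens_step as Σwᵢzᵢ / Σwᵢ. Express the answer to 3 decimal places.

6.450

R1 (z=-20.0): far=0.16, severe=0.14; AND[max(0, a+b−1)] → w = 0.00
R2 (z=-17.7): mid=0.30, ¬slight=1−0.51=0.49; AND[max(0, a+b−1)] → w = 0.00
R3 (z=19.1): ¬sharp=1−0.61=0.39, ¬mid=1−0.30=0.70; AND[max(0, a+b−1)] → w = 0.09
R4 (z=3.0): ¬far=1−0.16=0.84, ¬slight=1−0.51=0.49; AND[max(0, a+b−1)] → w = 0.33
Weighted average = (0.00·-20.0 + 0.00·-17.7 + 0.09·19.1 + 0.33·3.0) / (0.00 + 0.00 + 0.09 + 0.33)
  = 2.7090 / 0.4200 = 6.450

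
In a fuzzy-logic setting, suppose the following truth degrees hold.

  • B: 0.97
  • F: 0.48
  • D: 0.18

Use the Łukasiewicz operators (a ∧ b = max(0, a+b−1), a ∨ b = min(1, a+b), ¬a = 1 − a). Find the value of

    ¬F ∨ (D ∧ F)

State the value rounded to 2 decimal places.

¬F = 1 − 0.48 = 0.52
D ∧ F = max(0, a+b−1) on (0.18, 0.48) = 0.00
¬F ∨ (D ∧ F) = min(1, a+b) on (0.52, 0.00) = 0.52

0.52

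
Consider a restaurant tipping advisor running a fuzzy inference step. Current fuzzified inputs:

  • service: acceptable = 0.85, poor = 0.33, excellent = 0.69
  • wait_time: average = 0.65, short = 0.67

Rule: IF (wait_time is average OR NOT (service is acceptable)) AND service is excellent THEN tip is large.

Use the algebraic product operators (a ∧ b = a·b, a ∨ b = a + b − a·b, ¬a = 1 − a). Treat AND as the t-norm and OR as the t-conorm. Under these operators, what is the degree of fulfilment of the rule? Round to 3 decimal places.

firing strength: (average=0.65 OR ¬acceptable=1−0.85=0.15) = 0.7025; AND[a·b] with excellent=0.69 → w = 0.4847

0.485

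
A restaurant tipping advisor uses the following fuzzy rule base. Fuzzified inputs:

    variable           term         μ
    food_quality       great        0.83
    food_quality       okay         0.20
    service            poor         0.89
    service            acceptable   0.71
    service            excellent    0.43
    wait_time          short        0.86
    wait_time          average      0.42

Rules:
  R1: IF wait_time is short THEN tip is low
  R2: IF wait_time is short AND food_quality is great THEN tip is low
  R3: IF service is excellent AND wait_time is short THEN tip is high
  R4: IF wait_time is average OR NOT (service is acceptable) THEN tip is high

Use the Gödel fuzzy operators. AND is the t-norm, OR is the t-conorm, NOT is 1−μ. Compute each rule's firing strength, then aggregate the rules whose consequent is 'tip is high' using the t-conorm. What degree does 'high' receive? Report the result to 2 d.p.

0.43

R1: short=0.86 → w = 0.86
R2: short=0.86, great=0.83; AND[min(a, b)] → w = 0.83
R3: excellent=0.43, short=0.86; AND[min(a, b)] → w = 0.43
R4: average=0.42, ¬acceptable=1−0.71=0.29; OR[max(a, b)] → w = 0.42
Rules with consequent 'high': {R3, R4} → strengths 0.43, 0.42
Aggregate via t-conorm [max(a, b)]: 0.43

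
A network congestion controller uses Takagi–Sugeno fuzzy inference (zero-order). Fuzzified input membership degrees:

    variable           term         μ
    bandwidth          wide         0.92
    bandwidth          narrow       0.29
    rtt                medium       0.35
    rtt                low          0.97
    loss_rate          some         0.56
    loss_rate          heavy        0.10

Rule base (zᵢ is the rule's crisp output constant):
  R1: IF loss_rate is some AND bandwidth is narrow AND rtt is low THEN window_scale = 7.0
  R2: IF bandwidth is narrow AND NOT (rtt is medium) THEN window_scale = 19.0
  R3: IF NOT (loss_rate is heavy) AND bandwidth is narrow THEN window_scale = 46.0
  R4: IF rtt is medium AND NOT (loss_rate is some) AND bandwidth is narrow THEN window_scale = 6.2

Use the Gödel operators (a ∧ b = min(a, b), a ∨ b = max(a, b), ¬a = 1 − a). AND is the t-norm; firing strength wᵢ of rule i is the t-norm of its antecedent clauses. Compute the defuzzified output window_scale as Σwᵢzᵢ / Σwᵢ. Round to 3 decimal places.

19.550

R1 (z=7.0): some=0.56, narrow=0.29, low=0.97; AND[min(a, b)] → w = 0.29
R2 (z=19.0): narrow=0.29, ¬medium=1−0.35=0.65; AND[min(a, b)] → w = 0.29
R3 (z=46.0): ¬heavy=1−0.10=0.90, narrow=0.29; AND[min(a, b)] → w = 0.29
R4 (z=6.2): medium=0.35, ¬some=1−0.56=0.44, narrow=0.29; AND[min(a, b)] → w = 0.29
Weighted average = (0.29·7.0 + 0.29·19.0 + 0.29·46.0 + 0.29·6.2) / (0.29 + 0.29 + 0.29 + 0.29)
  = 22.6780 / 1.1600 = 19.550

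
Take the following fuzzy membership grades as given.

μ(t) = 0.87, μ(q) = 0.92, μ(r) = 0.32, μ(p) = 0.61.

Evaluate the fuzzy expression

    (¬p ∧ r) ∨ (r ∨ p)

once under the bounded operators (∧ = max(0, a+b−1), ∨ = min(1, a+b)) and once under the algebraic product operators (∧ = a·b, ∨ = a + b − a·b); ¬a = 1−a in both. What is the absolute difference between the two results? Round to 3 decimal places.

Under bounded:
  ¬p = 1 − 0.61 = 0.39
  ¬p ∧ r = max(0, a+b−1) on (0.39, 0.32) = 0.00
  r ∨ p = min(1, a+b) on (0.32, 0.61) = 0.93
  (¬p ∧ r) ∨ (r ∨ p) = min(1, a+b) on (0.00, 0.93) = 0.93
  → value = 0.9300
Under algebraic product:
  ¬p = 1 − 0.6100 = 0.3900
  ¬p ∧ r = a·b on (0.3900, 0.3200) = 0.1248
  r ∨ p = a + b − a·b on (0.3200, 0.6100) = 0.7348
  (¬p ∧ r) ∨ (r ∨ p) = a + b − a·b on (0.1248, 0.7348) = 0.7679
  → value = 0.7679
|0.9300 − 0.7679| = 0.162

0.162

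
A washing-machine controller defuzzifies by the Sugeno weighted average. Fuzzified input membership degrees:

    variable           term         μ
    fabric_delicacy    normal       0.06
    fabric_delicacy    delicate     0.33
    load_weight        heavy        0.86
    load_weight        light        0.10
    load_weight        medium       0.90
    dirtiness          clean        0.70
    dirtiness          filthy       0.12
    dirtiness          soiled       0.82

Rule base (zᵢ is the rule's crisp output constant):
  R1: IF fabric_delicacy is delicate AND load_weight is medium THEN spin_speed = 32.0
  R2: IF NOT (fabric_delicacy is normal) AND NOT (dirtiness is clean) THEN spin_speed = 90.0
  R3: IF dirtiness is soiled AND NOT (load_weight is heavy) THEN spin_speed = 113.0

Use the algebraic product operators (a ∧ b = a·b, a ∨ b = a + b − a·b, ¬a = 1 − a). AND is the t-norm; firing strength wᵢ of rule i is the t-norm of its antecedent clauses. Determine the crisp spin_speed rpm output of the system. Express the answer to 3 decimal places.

R1 (z=32.0): delicate=0.33, medium=0.90; AND[a·b] → w = 0.2970
R2 (z=90.0): ¬normal=1−0.06=0.94, ¬clean=1−0.70=0.30; AND[a·b] → w = 0.2820
R3 (z=113.0): soiled=0.82, ¬heavy=1−0.86=0.14; AND[a·b] → w = 0.1148
Weighted average = (0.2970·32.0 + 0.2820·90.0 + 0.1148·113.0) / (0.2970 + 0.2820 + 0.1148)
  = 47.8564 / 0.6938 = 68.977

68.977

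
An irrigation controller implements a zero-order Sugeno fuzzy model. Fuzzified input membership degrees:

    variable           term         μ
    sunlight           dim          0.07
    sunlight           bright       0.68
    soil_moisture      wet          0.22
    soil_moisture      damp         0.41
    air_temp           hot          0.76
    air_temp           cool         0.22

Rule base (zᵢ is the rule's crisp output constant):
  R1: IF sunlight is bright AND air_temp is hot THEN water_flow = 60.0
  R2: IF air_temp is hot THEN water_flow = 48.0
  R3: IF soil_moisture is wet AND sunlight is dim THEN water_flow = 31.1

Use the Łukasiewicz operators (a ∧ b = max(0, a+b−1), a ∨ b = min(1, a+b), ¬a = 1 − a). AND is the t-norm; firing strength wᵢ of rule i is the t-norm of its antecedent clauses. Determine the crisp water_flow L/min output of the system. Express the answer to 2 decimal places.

R1 (z=60.0): bright=0.68, hot=0.76; AND[max(0, a+b−1)] → w = 0.44
R2 (z=48.0): hot=0.76 → w = 0.76
R3 (z=31.1): wet=0.22, dim=0.07; AND[max(0, a+b−1)] → w = 0.00
Weighted average = (0.44·60.0 + 0.76·48.0 + 0.00·31.1) / (0.44 + 0.76 + 0.00)
  = 62.8800 / 1.2000 = 52.40

52.40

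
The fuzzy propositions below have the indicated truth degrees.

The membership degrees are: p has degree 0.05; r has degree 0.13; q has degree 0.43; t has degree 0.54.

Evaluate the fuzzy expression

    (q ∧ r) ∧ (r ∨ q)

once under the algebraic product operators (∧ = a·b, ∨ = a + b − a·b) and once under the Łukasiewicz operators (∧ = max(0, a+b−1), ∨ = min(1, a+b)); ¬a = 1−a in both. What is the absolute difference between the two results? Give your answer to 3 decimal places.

0.028

Under algebraic product:
  q ∧ r = a·b on (0.4300, 0.1300) = 0.0559
  r ∨ q = a + b − a·b on (0.1300, 0.4300) = 0.5041
  (q ∧ r) ∧ (r ∨ q) = a·b on (0.0559, 0.5041) = 0.0282
  → value = 0.0282
Under Łukasiewicz:
  q ∧ r = max(0, a+b−1) on (0.43, 0.13) = 0.00
  r ∨ q = min(1, a+b) on (0.13, 0.43) = 0.56
  (q ∧ r) ∧ (r ∨ q) = max(0, a+b−1) on (0.00, 0.56) = 0.00
  → value = 0.0000
|0.0282 − 0.0000| = 0.028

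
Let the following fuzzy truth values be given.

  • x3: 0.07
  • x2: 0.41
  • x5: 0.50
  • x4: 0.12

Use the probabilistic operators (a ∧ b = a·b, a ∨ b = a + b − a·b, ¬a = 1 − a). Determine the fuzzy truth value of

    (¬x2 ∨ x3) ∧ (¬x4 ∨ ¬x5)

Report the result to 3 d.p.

0.582

¬x2 = 1 − 0.4100 = 0.5900
¬x2 ∨ x3 = a + b − a·b on (0.5900, 0.0700) = 0.6187
¬x4 = 1 − 0.1200 = 0.8800
¬x5 = 1 − 0.5000 = 0.5000
¬x4 ∨ ¬x5 = a + b − a·b on (0.8800, 0.5000) = 0.9400
(¬x2 ∨ x3) ∧ (¬x4 ∨ ¬x5) = a·b on (0.6187, 0.9400) = 0.5816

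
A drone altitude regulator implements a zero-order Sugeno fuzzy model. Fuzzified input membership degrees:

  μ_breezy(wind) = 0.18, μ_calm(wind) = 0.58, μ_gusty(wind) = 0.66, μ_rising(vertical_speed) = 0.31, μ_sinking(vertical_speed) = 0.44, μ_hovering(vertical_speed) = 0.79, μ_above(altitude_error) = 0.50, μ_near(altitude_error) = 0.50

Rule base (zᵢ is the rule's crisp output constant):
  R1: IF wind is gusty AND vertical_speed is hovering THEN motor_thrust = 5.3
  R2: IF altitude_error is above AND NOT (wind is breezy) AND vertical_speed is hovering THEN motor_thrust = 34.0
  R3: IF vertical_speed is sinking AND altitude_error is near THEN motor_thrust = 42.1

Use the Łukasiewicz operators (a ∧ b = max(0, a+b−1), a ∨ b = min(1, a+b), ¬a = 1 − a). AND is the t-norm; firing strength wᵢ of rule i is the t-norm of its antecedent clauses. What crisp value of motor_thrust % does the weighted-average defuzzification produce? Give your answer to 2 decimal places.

R1 (z=5.3): gusty=0.66, hovering=0.79; AND[max(0, a+b−1)] → w = 0.45
R2 (z=34.0): above=0.50, ¬breezy=1−0.18=0.82, hovering=0.79; AND[max(0, a+b−1)] → w = 0.11
R3 (z=42.1): sinking=0.44, near=0.50; AND[max(0, a+b−1)] → w = 0.00
Weighted average = (0.45·5.3 + 0.11·34.0 + 0.00·42.1) / (0.45 + 0.11 + 0.00)
  = 6.1250 / 0.5600 = 10.94

10.94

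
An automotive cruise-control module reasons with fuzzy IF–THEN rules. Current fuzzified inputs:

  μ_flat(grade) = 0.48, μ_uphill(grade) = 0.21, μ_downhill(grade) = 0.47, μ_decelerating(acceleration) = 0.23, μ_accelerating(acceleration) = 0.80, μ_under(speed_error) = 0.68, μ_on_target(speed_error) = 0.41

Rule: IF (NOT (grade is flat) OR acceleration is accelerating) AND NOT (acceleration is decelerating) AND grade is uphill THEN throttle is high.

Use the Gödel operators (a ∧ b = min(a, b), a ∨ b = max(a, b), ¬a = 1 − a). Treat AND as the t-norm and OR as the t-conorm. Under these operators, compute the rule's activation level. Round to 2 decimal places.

0.21

firing strength: (¬flat=1−0.48=0.52 OR accelerating=0.80) = 0.80; AND[min(a, b)] with ¬decelerating=1−0.23=0.77, uphill=0.21 → w = 0.21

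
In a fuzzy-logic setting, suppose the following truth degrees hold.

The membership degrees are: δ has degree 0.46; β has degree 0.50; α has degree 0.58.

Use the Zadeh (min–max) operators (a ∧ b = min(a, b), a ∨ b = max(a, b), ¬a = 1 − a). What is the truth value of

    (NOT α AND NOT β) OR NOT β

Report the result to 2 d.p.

0.50

NOT α = 1 − 0.58 = 0.42
NOT β = 1 − 0.50 = 0.50
NOT α AND NOT β = min(a, b) on (0.42, 0.50) = 0.42
NOT β = 1 − 0.50 = 0.50
(NOT α AND NOT β) OR NOT β = max(a, b) on (0.42, 0.50) = 0.50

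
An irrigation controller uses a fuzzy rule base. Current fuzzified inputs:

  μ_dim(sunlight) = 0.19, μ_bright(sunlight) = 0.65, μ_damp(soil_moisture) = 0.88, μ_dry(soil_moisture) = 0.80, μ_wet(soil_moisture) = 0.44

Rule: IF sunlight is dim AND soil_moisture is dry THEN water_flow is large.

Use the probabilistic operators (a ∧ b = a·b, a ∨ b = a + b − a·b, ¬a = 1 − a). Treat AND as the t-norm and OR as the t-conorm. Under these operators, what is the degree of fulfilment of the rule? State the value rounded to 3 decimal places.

0.152

firing strength: dim=0.19, dry=0.80; AND[a·b] → w = 0.1520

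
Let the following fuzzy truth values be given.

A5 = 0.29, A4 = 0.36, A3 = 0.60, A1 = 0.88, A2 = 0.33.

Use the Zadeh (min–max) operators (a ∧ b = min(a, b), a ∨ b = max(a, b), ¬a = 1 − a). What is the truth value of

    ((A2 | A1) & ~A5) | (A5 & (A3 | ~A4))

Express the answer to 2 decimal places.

A2 | A1 = max(a, b) on (0.33, 0.88) = 0.88
~A5 = 1 − 0.29 = 0.71
(A2 | A1) & ~A5 = min(a, b) on (0.88, 0.71) = 0.71
~A4 = 1 − 0.36 = 0.64
A3 | ~A4 = max(a, b) on (0.60, 0.64) = 0.64
A5 & (A3 | ~A4) = min(a, b) on (0.29, 0.64) = 0.29
((A2 | A1) & ~A5) | (A5 & (A3 | ~A4)) = max(a, b) on (0.71, 0.29) = 0.71

0.71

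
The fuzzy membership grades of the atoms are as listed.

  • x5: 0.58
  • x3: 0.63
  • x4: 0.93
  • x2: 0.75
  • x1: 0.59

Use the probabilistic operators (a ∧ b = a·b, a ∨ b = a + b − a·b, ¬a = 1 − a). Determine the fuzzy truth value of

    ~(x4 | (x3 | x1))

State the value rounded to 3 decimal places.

x3 | x1 = a + b − a·b on (0.6300, 0.5900) = 0.8483
x4 | (x3 | x1) = a + b − a·b on (0.9300, 0.8483) = 0.9894
~(x4 | (x3 | x1)) = 1 − 0.9894 = 0.0106

0.011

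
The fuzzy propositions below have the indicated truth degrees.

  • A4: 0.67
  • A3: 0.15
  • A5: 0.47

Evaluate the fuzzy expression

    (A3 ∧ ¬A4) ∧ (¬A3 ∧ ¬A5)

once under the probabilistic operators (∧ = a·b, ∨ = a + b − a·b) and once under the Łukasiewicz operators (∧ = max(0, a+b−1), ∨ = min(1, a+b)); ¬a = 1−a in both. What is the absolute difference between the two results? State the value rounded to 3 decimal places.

0.022

Under probabilistic:
  ¬A4 = 1 − 0.6700 = 0.3300
  A3 ∧ ¬A4 = a·b on (0.1500, 0.3300) = 0.0495
  ¬A3 = 1 − 0.1500 = 0.8500
  ¬A5 = 1 − 0.4700 = 0.5300
  ¬A3 ∧ ¬A5 = a·b on (0.8500, 0.5300) = 0.4505
  (A3 ∧ ¬A4) ∧ (¬A3 ∧ ¬A5) = a·b on (0.0495, 0.4505) = 0.0223
  → value = 0.0223
Under Łukasiewicz:
  ¬A4 = 1 − 0.67 = 0.33
  A3 ∧ ¬A4 = max(0, a+b−1) on (0.15, 0.33) = 0.00
  ¬A3 = 1 − 0.15 = 0.85
  ¬A5 = 1 − 0.47 = 0.53
  ¬A3 ∧ ¬A5 = max(0, a+b−1) on (0.85, 0.53) = 0.38
  (A3 ∧ ¬A4) ∧ (¬A3 ∧ ¬A5) = max(0, a+b−1) on (0.00, 0.38) = 0.00
  → value = 0.0000
|0.0223 − 0.0000| = 0.022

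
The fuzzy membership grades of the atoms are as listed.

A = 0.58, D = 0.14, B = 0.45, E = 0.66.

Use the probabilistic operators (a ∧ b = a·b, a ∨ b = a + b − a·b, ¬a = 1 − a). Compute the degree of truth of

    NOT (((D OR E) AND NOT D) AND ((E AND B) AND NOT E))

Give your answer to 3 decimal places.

0.939

D OR E = a + b − a·b on (0.1400, 0.6600) = 0.7076
NOT D = 1 − 0.1400 = 0.8600
(D OR E) AND NOT D = a·b on (0.7076, 0.8600) = 0.6085
E AND B = a·b on (0.6600, 0.4500) = 0.2970
NOT E = 1 − 0.6600 = 0.3400
(E AND B) AND NOT E = a·b on (0.2970, 0.3400) = 0.1010
((D OR E) AND NOT D) AND ((E AND B) AND NOT E) = a·b on (0.6085, 0.1010) = 0.0614
NOT (((D OR E) AND NOT D) AND ((E AND B) AND NOT E)) = 1 − 0.0614 = 0.9386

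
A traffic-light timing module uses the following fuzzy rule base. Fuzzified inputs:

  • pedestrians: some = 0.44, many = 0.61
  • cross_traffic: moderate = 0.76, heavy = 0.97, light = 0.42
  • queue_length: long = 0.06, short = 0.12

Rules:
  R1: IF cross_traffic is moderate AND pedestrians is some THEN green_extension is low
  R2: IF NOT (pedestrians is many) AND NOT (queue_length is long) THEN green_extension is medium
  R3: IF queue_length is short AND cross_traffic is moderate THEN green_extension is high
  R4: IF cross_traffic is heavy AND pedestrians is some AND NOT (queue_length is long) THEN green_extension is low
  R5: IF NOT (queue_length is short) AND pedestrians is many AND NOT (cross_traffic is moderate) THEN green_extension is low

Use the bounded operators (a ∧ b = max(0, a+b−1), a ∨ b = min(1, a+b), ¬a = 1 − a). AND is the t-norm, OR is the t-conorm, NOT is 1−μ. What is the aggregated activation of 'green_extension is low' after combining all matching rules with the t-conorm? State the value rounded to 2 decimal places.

0.55

R1: moderate=0.76, some=0.44; AND[max(0, a+b−1)] → w = 0.20
R2: ¬many=1−0.61=0.39, ¬long=1−0.06=0.94; AND[max(0, a+b−1)] → w = 0.33
R3: short=0.12, moderate=0.76; AND[max(0, a+b−1)] → w = 0.00
R4: heavy=0.97, some=0.44, ¬long=1−0.06=0.94; AND[max(0, a+b−1)] → w = 0.35
R5: ¬short=1−0.12=0.88, many=0.61, ¬moderate=1−0.76=0.24; AND[max(0, a+b−1)] → w = 0.00
Rules with consequent 'low': {R1, R4, R5} → strengths 0.20, 0.35, 0.00
Aggregate via t-conorm [min(1, a+b)]: 0.55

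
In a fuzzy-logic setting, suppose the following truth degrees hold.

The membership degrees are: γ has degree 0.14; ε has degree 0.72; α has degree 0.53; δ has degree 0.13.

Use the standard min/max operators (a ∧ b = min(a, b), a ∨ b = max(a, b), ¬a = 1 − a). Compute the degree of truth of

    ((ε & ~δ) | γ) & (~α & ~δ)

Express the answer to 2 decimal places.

0.47

~δ = 1 − 0.13 = 0.87
ε & ~δ = min(a, b) on (0.72, 0.87) = 0.72
(ε & ~δ) | γ = max(a, b) on (0.72, 0.14) = 0.72
~α = 1 − 0.53 = 0.47
~δ = 1 − 0.13 = 0.87
~α & ~δ = min(a, b) on (0.47, 0.87) = 0.47
((ε & ~δ) | γ) & (~α & ~δ) = min(a, b) on (0.72, 0.47) = 0.47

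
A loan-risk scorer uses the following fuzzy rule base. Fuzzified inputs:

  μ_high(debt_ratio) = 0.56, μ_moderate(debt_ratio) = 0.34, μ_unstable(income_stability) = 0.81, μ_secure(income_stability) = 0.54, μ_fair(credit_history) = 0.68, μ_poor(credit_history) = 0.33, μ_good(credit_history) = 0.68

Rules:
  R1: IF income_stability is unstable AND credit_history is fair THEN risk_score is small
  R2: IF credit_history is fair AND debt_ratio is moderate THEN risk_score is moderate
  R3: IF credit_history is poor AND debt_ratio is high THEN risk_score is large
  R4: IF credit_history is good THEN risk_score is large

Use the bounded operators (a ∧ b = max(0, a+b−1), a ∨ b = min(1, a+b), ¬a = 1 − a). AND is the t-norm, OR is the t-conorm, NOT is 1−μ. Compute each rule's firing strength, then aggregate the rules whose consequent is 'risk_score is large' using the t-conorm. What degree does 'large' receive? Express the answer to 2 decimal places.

R1: unstable=0.81, fair=0.68; AND[max(0, a+b−1)] → w = 0.49
R2: fair=0.68, moderate=0.34; AND[max(0, a+b−1)] → w = 0.02
R3: poor=0.33, high=0.56; AND[max(0, a+b−1)] → w = 0.00
R4: good=0.68 → w = 0.68
Rules with consequent 'large': {R3, R4} → strengths 0.00, 0.68
Aggregate via t-conorm [min(1, a+b)]: 0.68

0.68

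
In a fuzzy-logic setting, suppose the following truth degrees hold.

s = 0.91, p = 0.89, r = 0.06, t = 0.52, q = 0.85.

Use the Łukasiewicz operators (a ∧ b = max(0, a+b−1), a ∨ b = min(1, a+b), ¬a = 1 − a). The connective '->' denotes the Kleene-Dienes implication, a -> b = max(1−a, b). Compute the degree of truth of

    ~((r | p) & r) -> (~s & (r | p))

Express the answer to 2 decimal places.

r | p = min(1, a+b) on (0.06, 0.89) = 0.95
(r | p) & r = max(0, a+b−1) on (0.95, 0.06) = 0.01
~((r | p) & r) = 1 − 0.01 = 0.99
~s = 1 − 0.91 = 0.09
r | p = min(1, a+b) on (0.06, 0.89) = 0.95
~s & (r | p) = max(0, a+b−1) on (0.09, 0.95) = 0.04
~((r | p) & r) -> (~s & (r | p))  [Kleene-Dienes: max(1−a, b)] with a=0.99, b=0.04 → 0.04

0.04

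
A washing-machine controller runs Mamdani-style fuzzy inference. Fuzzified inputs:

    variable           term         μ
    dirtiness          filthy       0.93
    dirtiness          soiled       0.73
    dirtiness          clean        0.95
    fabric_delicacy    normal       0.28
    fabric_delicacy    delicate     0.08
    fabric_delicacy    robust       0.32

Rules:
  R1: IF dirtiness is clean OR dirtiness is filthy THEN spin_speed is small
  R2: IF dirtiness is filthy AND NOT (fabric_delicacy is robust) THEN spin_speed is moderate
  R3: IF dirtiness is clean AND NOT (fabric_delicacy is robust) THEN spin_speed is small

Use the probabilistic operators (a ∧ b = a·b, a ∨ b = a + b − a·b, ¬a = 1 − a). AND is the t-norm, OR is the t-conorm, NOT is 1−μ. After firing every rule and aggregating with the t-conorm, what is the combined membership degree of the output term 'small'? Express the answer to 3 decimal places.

0.999

R1: clean=0.95, filthy=0.93; OR[a + b − a·b] → w = 0.9965
R2: filthy=0.93, ¬robust=1−0.32=0.68; AND[a·b] → w = 0.6324
R3: clean=0.95, ¬robust=1−0.32=0.68; AND[a·b] → w = 0.6460
Rules with consequent 'small': {R1, R3} → strengths 0.9965, 0.6460
Aggregate via t-conorm [a + b − a·b]: 0.9988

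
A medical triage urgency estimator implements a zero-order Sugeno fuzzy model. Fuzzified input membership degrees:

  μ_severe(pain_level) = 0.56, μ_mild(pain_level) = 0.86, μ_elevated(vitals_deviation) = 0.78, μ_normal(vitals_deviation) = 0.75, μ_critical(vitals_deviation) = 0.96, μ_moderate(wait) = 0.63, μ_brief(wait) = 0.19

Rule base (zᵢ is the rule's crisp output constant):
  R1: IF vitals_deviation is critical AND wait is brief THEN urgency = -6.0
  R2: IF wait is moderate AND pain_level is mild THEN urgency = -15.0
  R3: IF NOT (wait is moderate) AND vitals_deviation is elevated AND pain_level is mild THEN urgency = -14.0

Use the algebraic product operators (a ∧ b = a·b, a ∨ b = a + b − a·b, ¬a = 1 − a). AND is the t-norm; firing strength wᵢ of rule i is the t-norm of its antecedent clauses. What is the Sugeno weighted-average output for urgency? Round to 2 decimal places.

-13.06

R1 (z=-6.0): critical=0.96, brief=0.19; AND[a·b] → w = 0.1824
R2 (z=-15.0): moderate=0.63, mild=0.86; AND[a·b] → w = 0.5418
R3 (z=-14.0): ¬moderate=1−0.63=0.37, elevated=0.78, mild=0.86; AND[a·b] → w = 0.2482
Weighted average = (0.1824·-6.0 + 0.5418·-15.0 + 0.2482·-14.0) / (0.1824 + 0.5418 + 0.2482)
  = -12.6961 / 0.9724 = -13.06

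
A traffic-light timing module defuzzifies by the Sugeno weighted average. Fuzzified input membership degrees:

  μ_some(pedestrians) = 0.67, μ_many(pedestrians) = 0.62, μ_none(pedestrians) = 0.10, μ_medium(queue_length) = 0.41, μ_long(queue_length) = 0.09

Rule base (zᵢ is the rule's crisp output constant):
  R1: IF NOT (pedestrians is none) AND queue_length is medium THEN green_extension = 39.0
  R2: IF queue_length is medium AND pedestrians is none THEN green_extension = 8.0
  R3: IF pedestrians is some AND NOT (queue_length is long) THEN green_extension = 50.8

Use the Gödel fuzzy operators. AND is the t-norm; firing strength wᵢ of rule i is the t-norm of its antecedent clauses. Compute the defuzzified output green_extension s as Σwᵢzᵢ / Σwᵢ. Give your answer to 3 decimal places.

R1 (z=39.0): ¬none=1−0.10=0.90, medium=0.41; AND[min(a, b)] → w = 0.41
R2 (z=8.0): medium=0.41, none=0.10; AND[min(a, b)] → w = 0.10
R3 (z=50.8): some=0.67, ¬long=1−0.09=0.91; AND[min(a, b)] → w = 0.67
Weighted average = (0.41·39.0 + 0.10·8.0 + 0.67·50.8) / (0.41 + 0.10 + 0.67)
  = 50.8260 / 1.1800 = 43.073

43.073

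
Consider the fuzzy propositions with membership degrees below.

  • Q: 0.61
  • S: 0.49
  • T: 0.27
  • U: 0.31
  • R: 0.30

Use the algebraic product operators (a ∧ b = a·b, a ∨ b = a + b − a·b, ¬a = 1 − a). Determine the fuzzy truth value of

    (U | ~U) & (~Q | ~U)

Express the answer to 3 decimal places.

0.637

~U = 1 − 0.3100 = 0.6900
U | ~U = a + b − a·b on (0.3100, 0.6900) = 0.7861
~Q = 1 − 0.6100 = 0.3900
~U = 1 − 0.3100 = 0.6900
~Q | ~U = a + b − a·b on (0.3900, 0.6900) = 0.8109
(U | ~U) & (~Q | ~U) = a·b on (0.7861, 0.8109) = 0.6374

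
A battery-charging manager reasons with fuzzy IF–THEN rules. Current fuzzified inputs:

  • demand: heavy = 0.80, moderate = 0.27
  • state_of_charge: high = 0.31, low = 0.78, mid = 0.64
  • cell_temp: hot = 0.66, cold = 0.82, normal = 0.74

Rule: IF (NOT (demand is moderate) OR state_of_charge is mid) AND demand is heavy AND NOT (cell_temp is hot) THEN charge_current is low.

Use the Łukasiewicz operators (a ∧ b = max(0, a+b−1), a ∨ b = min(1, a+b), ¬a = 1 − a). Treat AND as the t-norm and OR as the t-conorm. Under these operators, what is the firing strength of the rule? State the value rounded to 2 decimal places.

firing strength: (¬moderate=1−0.27=0.73 OR mid=0.64) = 1.00; AND[max(0, a+b−1)] with heavy=0.80, ¬hot=1−0.66=0.34 → w = 0.14

0.14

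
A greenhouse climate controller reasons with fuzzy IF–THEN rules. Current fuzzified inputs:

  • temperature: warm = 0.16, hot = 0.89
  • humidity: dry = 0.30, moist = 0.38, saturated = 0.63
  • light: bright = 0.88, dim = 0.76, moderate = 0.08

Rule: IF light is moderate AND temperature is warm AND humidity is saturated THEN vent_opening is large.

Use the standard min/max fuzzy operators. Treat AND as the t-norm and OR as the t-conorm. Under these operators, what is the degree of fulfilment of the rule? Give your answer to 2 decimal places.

0.08

firing strength: moderate=0.08, warm=0.16, saturated=0.63; AND[min(a, b)] → w = 0.08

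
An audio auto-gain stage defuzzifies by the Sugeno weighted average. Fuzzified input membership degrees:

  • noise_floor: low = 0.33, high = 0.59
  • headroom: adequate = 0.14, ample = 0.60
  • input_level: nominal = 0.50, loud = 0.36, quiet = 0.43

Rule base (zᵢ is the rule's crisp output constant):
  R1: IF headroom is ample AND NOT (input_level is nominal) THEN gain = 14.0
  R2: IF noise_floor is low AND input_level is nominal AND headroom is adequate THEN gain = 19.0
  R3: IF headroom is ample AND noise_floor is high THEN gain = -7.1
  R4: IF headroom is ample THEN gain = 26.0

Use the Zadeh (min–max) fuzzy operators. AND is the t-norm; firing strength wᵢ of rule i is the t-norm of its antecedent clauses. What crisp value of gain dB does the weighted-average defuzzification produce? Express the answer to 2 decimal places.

11.51

R1 (z=14.0): ample=0.60, ¬nominal=1−0.50=0.50; AND[min(a, b)] → w = 0.50
R2 (z=19.0): low=0.33, nominal=0.50, adequate=0.14; AND[min(a, b)] → w = 0.14
R3 (z=-7.1): ample=0.60, high=0.59; AND[min(a, b)] → w = 0.59
R4 (z=26.0): ample=0.60 → w = 0.60
Weighted average = (0.50·14.0 + 0.14·19.0 + 0.59·-7.1 + 0.60·26.0) / (0.50 + 0.14 + 0.59 + 0.60)
  = 21.0710 / 1.8300 = 11.51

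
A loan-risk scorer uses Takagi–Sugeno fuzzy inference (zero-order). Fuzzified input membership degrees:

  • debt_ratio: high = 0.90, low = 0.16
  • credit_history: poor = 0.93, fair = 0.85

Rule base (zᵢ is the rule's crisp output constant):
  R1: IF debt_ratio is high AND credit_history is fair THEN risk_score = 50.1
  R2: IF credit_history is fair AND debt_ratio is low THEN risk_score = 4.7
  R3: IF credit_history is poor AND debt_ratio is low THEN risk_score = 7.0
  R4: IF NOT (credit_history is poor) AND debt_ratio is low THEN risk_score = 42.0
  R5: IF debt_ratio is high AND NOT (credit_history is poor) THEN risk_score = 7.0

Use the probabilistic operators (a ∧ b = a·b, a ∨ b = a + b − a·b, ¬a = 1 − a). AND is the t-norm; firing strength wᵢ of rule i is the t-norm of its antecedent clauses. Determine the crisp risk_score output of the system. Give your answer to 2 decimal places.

R1 (z=50.1): high=0.90, fair=0.85; AND[a·b] → w = 0.7650
R2 (z=4.7): fair=0.85, low=0.16; AND[a·b] → w = 0.1360
R3 (z=7.0): poor=0.93, low=0.16; AND[a·b] → w = 0.1488
R4 (z=42.0): ¬poor=1−0.93=0.07, low=0.16; AND[a·b] → w = 0.0112
R5 (z=7.0): high=0.90, ¬poor=1−0.93=0.07; AND[a·b] → w = 0.0630
Weighted average = (0.7650·50.1 + 0.1360·4.7 + 0.1488·7.0 + 0.0112·42.0 + 0.0630·7.0) / (0.7650 + 0.1360 + 0.1488 + 0.0112 + 0.0630)
  = 40.9187 / 1.1240 = 36.40

36.40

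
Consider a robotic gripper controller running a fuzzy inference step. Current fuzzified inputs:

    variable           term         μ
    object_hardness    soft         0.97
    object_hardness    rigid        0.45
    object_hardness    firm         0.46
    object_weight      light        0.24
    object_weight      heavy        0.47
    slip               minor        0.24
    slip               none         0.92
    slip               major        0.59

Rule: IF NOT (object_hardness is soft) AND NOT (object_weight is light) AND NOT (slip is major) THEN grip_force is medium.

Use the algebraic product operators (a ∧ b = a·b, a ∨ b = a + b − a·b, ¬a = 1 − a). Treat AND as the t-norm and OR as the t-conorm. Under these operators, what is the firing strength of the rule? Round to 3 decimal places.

0.009

firing strength: ¬soft=1−0.97=0.03, ¬light=1−0.24=0.76, ¬major=1−0.59=0.41; AND[a·b] → w = 0.0093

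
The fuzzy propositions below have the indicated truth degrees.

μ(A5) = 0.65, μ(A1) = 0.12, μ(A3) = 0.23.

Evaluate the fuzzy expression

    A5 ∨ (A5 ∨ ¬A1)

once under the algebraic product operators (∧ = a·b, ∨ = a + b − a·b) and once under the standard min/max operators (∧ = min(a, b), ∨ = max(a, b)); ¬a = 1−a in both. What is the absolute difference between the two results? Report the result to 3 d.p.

0.105

Under algebraic product:
  ¬A1 = 1 − 0.1200 = 0.8800
  A5 ∨ ¬A1 = a + b − a·b on (0.6500, 0.8800) = 0.9580
  A5 ∨ (A5 ∨ ¬A1) = a + b − a·b on (0.6500, 0.9580) = 0.9853
  → value = 0.9853
Under standard min/max:
  ¬A1 = 1 − 0.12 = 0.88
  A5 ∨ ¬A1 = max(a, b) on (0.65, 0.88) = 0.88
  A5 ∨ (A5 ∨ ¬A1) = max(a, b) on (0.65, 0.88) = 0.88
  → value = 0.8800
|0.9853 − 0.8800| = 0.105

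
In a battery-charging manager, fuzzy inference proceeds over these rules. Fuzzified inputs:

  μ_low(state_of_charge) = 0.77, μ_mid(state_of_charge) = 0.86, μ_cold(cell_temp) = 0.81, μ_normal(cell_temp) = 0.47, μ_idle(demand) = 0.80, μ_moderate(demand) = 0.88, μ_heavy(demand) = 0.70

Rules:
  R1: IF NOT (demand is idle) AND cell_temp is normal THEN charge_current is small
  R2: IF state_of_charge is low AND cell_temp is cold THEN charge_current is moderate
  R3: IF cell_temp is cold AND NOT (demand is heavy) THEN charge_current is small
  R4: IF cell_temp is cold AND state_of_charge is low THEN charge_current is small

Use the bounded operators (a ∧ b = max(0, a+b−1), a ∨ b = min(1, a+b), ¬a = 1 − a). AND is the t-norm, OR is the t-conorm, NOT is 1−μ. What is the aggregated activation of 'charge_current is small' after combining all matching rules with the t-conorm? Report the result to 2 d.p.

0.69

R1: ¬idle=1−0.80=0.20, normal=0.47; AND[max(0, a+b−1)] → w = 0.00
R2: low=0.77, cold=0.81; AND[max(0, a+b−1)] → w = 0.58
R3: cold=0.81, ¬heavy=1−0.70=0.30; AND[max(0, a+b−1)] → w = 0.11
R4: cold=0.81, low=0.77; AND[max(0, a+b−1)] → w = 0.58
Rules with consequent 'small': {R1, R3, R4} → strengths 0.00, 0.11, 0.58
Aggregate via t-conorm [min(1, a+b)]: 0.69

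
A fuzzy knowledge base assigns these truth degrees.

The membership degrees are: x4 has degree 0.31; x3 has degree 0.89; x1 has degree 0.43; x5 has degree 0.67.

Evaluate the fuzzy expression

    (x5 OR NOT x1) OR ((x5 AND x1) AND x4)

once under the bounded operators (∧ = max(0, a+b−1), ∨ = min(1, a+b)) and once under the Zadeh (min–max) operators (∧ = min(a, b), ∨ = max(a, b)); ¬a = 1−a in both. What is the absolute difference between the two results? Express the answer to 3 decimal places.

0.330

Under bounded:
  NOT x1 = 1 − 0.43 = 0.57
  x5 OR NOT x1 = min(1, a+b) on (0.67, 0.57) = 1.00
  x5 AND x1 = max(0, a+b−1) on (0.67, 0.43) = 0.10
  (x5 AND x1) AND x4 = max(0, a+b−1) on (0.10, 0.31) = 0.00
  (x5 OR NOT x1) OR ((x5 AND x1) AND x4) = min(1, a+b) on (1.00, 0.00) = 1.00
  → value = 1.0000
Under Zadeh (min–max):
  NOT x1 = 1 − 0.43 = 0.57
  x5 OR NOT x1 = max(a, b) on (0.67, 0.57) = 0.67
  x5 AND x1 = min(a, b) on (0.67, 0.43) = 0.43
  (x5 AND x1) AND x4 = min(a, b) on (0.43, 0.31) = 0.31
  (x5 OR NOT x1) OR ((x5 AND x1) AND x4) = max(a, b) on (0.67, 0.31) = 0.67
  → value = 0.6700
|1.0000 − 0.6700| = 0.330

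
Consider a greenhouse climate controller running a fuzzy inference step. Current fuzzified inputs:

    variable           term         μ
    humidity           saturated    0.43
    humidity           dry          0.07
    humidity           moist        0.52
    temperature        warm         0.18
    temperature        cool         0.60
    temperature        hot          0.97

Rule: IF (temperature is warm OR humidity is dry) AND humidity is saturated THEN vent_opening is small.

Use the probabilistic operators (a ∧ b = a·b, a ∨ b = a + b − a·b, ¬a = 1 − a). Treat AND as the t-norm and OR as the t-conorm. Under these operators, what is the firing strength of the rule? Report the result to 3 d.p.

0.102

firing strength: (warm=0.18 OR dry=0.07) = 0.2374; AND[a·b] with saturated=0.43 → w = 0.1021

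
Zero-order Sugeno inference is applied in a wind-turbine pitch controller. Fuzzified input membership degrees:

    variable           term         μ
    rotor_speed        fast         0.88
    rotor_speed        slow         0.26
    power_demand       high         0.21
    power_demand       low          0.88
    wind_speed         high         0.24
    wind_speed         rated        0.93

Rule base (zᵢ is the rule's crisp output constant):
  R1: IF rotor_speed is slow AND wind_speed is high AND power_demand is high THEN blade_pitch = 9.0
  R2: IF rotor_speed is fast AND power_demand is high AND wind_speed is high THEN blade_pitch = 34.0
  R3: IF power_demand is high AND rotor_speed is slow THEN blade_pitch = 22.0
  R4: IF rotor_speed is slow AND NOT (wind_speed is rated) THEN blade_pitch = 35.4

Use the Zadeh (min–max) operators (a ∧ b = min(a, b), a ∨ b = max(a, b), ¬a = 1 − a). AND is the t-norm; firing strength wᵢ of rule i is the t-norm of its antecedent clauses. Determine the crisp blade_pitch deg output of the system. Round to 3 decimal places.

R1 (z=9.0): slow=0.26, high=0.24, high=0.21; AND[min(a, b)] → w = 0.21
R2 (z=34.0): fast=0.88, high=0.21, high=0.24; AND[min(a, b)] → w = 0.21
R3 (z=22.0): high=0.21, slow=0.26; AND[min(a, b)] → w = 0.21
R4 (z=35.4): slow=0.26, ¬rated=1−0.93=0.07; AND[min(a, b)] → w = 0.07
Weighted average = (0.21·9.0 + 0.21·34.0 + 0.21·22.0 + 0.07·35.4) / (0.21 + 0.21 + 0.21 + 0.07)
  = 16.1280 / 0.7000 = 23.040

23.040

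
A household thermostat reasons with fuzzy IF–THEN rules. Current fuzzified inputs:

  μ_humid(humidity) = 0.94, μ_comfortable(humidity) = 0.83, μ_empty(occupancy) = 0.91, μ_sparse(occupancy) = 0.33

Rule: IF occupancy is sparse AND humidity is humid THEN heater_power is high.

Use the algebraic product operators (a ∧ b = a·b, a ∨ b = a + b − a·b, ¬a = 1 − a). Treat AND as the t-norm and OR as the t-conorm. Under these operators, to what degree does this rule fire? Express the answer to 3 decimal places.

0.310

firing strength: sparse=0.33, humid=0.94; AND[a·b] → w = 0.3102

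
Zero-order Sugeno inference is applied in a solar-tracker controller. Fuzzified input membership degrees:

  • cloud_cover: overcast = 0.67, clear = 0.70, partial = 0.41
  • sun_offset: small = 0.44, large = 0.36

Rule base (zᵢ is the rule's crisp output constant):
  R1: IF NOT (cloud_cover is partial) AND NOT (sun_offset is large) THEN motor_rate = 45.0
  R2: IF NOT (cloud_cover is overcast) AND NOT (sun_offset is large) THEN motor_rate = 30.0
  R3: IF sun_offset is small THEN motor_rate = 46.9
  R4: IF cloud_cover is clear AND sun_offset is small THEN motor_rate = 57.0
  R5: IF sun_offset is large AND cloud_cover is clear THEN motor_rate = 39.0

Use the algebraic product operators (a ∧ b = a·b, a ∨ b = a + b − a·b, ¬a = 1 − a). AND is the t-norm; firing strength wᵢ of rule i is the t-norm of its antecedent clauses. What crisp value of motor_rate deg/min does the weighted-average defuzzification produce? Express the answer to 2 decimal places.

44.91

R1 (z=45.0): ¬partial=1−0.41=0.59, ¬large=1−0.36=0.64; AND[a·b] → w = 0.3776
R2 (z=30.0): ¬overcast=1−0.67=0.33, ¬large=1−0.36=0.64; AND[a·b] → w = 0.2112
R3 (z=46.9): small=0.44 → w = 0.4400
R4 (z=57.0): clear=0.70, small=0.44; AND[a·b] → w = 0.3080
R5 (z=39.0): large=0.36, clear=0.70; AND[a·b] → w = 0.2520
Weighted average = (0.3776·45.0 + 0.2112·30.0 + 0.4400·46.9 + 0.3080·57.0 + 0.2520·39.0) / (0.3776 + 0.2112 + 0.4400 + 0.3080 + 0.2520)
  = 71.3480 / 1.5888 = 44.91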